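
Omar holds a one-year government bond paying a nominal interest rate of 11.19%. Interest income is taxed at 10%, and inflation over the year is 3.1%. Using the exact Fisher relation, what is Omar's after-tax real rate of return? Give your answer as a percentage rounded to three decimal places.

6.761%

After-tax nominal return = 11.19% × (1 − 0.1) = 10.0710%.
1 + r = 1.10071 / 1.03100 = 1.067614
After-tax real rate = 1.067614 − 1 → 6.761%.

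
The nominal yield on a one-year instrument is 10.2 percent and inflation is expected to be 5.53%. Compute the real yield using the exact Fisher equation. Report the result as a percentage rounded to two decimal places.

4.43%

By the Fisher equation, 1 + r = (1 + i)/(1 + π).
1 + r = 1.10200 / 1.05530 = 1.044253
r = 1.044253 − 1 = 4.4253%, i.e. 4.43%.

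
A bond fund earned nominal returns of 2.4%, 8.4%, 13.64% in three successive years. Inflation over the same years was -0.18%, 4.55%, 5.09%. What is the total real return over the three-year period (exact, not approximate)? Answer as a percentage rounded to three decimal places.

15.016%

Compound the nominal returns: 1.0240 × 1.0840 × 1.1364 = 1.261422.
Compound inflation: 0.9982 × 1.0455 × 1.0509 = 1.096738.
Deflate: 1.261422 / 1.096738 = 1.150158.
Total real return = 1.150158 − 1 → 15.016%.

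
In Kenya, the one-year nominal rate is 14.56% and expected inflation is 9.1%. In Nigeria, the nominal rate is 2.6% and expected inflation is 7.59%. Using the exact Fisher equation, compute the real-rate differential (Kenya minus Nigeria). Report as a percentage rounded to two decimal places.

Kenya: (1 + 0.1456)/(1 + 0.0910) − 1 = 5.0046%
Nigeria: (1 + 0.0260)/(1 + 0.0759) − 1 = -4.6380%
Differential = 5.0046% − (-4.6380%) = 9.6426% → 9.64%.

9.64%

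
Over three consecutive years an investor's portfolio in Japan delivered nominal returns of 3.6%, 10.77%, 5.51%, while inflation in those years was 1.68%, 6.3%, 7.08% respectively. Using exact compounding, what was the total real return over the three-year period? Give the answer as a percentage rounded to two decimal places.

4.62%

Nominal growth factor = 1.0360 × 1.1077 × 1.0551 = 1.210809
Price-level growth factor = 1.0168 × 1.0630 × 1.0708 = 1.157383
Real growth factor = 1.210809 / 1.157383 = 1.046161
Total real return = 1.046161 − 1 → 4.62%.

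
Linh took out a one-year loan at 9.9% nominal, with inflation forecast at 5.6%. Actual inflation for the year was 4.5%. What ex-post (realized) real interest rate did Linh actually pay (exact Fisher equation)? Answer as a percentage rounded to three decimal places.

5.167%

Ex-post: (1 + 0.0990)/(1 + 0.0450) − 1 = 5.16746%
So the realized real rate is 5.167%.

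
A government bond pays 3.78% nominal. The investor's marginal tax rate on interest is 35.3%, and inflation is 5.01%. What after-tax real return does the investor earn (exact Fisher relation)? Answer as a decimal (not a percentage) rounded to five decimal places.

-0.02442

After-tax nominal return = 3.78% × (1 − 0.353) = 2.44566%.
1 + r = 1.0244566 / 1.05010 = 0.975580
After-tax real rate = 0.975580 − 1 → -0.02442.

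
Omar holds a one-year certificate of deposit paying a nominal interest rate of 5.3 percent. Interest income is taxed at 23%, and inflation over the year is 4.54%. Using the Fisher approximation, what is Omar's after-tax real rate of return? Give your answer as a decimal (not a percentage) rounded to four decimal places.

-0.0046

After-tax nominal return = 5.3% × (1 − 0.23) = 4.0810%.
r ≈ 4.0810% − 4.54% → -0.0046.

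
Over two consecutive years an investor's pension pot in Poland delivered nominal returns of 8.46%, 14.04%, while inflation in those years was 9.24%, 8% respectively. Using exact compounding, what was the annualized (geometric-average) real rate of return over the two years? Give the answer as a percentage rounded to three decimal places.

Nominal growth factor = 1.0846 × 1.1404 = 1.23687784
Price-level growth factor = 1.0924 × 1.0800 = 1.17979200
Real growth factor = 1.23687784 / 1.17979200 = 1.04838636
Annualized real rate = 1.04838636^(1/2) − 1 = 2.3907% → 2.391%.

2.391%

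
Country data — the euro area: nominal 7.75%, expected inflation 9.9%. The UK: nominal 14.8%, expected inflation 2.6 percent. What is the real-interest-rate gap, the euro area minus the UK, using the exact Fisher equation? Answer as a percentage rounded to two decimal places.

The euro area: (1 + 0.0775)/(1 + 0.0990) − 1 = -1.9563%
The UK: (1 + 0.1480)/(1 + 0.0260) − 1 = 11.8908%
Differential = -1.9563% − 11.8908% = -13.8472% → -13.85%.

-13.85%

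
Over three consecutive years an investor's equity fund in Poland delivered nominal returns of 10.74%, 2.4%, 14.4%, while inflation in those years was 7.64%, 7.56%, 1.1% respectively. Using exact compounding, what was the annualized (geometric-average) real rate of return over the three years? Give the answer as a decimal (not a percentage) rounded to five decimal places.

0.03487

Nominal growth factor = 1.1074 × 1.0240 × 1.1440 = 1.29727037
Price-level growth factor = 1.0764 × 1.0756 × 1.0110 = 1.17051137
Real growth factor = 1.29727037 / 1.17051137 = 1.10829369
Annualized real rate = 1.10829369^(1/3) − 1 = 3.4868% → 0.03487.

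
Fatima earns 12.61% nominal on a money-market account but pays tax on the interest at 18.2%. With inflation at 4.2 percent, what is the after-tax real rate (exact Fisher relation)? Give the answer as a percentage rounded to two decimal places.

After-tax nominal return = 12.61% × (1 − 0.182) = 10.31498%.
1 + r = 1.1031498 / 1.04200 = 1.058685
After-tax real rate = 1.058685 − 1 → 5.87%.

5.87%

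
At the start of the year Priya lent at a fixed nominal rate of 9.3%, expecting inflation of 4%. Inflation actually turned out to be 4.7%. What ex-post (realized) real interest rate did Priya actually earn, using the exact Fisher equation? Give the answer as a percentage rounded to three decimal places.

Ex-post: (1 + 0.0930)/(1 + 0.0470) − 1 = 4.39351%
So the realized real rate is 4.394%.

4.394%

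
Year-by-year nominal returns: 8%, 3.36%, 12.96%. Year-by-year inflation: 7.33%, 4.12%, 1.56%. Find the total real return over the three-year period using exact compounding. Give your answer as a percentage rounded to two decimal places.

11.10%

Compound the nominal returns: 1.0800 × 1.0336 × 1.1296 = 1.260959.
Compound inflation: 1.0733 × 1.0412 × 1.0156 = 1.134953.
Deflate: 1.260959 / 1.134953 = 1.111023.
Total real return = 1.111023 − 1 → 11.10%.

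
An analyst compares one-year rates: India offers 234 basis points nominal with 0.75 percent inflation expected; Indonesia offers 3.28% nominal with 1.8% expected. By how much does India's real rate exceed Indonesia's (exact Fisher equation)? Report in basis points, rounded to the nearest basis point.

12 basis points

India: (1 + 0.0234)/(1 + 0.0075) − 1 = 1.5782%
Indonesia: (1 + 0.0328)/(1 + 0.0180) − 1 = 1.4538%
Differential = 1.5782% − 1.4538% = 0.1243% → 12 basis points.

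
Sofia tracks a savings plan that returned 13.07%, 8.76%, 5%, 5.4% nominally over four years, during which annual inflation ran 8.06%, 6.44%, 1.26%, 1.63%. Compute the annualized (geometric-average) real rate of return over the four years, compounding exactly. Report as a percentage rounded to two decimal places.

3.55%

Nominal growth factor = 1.1307 × 1.0876 × 1.0500 × 1.0540 = 1.36096357
Price-level growth factor = 1.0806 × 1.0644 × 1.0126 × 1.0163 = 1.18366738
Real growth factor = 1.36096357 / 1.18366738 = 1.14978549
Annualized real rate = 1.14978549^(1/4) − 1 = 3.5510% → 3.55%.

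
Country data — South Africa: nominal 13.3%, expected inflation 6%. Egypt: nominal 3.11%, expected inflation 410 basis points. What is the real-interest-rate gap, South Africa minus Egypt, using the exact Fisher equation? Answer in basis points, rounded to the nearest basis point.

South Africa: (1 + 0.1330)/(1 + 0.0600) − 1 = 6.8868%
Egypt: (1 + 0.0311)/(1 + 0.0410) − 1 = -0.9510%
Differential = 6.8868% − (-0.9510%) = 7.8378% → 784 basis points.

784 basis points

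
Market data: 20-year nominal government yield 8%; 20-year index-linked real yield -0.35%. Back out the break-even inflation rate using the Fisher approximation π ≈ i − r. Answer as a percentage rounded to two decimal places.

π ≈ i − r = 8% − (-0.35%) → 8.35%.

8.35%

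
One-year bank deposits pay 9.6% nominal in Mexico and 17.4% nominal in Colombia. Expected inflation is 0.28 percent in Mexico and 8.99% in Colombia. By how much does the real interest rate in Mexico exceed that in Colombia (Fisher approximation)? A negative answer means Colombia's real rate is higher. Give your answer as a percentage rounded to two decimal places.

0.91%

Mexico: 9.6% − 0.28% = 9.320%
Colombia: 17.4% − 8.99% = 8.410%
Differential = 0.910% → 0.91%.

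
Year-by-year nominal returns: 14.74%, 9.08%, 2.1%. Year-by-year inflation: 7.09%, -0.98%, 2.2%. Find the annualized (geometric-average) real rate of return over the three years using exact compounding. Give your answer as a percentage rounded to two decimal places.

5.65%

Nominal growth factor = 1.1474 × 1.0908 × 1.0210 = 1.27786718
Price-level growth factor = 1.0709 × 0.9902 × 1.0220 = 1.08373409
Real growth factor = 1.27786718 / 1.08373409 = 1.17913351
Annualized real rate = 1.17913351^(1/3) − 1 = 5.6463% → 5.65%.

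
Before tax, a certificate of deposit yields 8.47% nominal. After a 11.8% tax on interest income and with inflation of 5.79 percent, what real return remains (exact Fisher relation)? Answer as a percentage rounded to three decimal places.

1.589%

After-tax nominal return = 8.47% × (1 − 0.118) = 7.47054%.
1 + r = 1.0747054 / 1.05790 = 1.015886
After-tax real rate = 1.015886 − 1 → 1.589%.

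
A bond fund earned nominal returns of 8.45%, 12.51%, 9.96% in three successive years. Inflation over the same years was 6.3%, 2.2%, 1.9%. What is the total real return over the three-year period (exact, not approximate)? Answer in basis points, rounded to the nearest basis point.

Compound the nominal returns: 1.0845 × 1.1251 × 1.0996 = 1.341700.
Compound inflation: 1.0630 × 1.0220 × 1.0190 = 1.107027.
Deflate: 1.341700 / 1.107027 = 1.211985.
Total real return = 1.211985 − 1 → 2120 basis points.

2120 basis points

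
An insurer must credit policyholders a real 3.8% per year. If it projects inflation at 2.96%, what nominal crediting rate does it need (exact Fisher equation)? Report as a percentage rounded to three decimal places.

(1 + i) = (1 + r)(1 + π) = 1.03800 × 1.02960 = 1.0687248
i = 1.0687248 − 1, so the required nominal rate is 6.872%.

6.872%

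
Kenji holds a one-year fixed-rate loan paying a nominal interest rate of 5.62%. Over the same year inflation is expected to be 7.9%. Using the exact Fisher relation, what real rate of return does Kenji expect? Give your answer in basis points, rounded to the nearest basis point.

1 + r = 1.05620 / 1.07900 = 0.978869
r = 0.978869 − 1 = -2.1131%, i.e. -211 basis points.

-211 basis points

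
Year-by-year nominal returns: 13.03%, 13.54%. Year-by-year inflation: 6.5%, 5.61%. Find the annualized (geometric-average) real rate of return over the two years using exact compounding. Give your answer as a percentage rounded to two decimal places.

Nominal growth factor = 1.1303 × 1.1354 = 1.28334262
Price-level growth factor = 1.0650 × 1.0561 = 1.12474650
Real growth factor = 1.28334262 / 1.12474650 = 1.14100610
Annualized real rate = 1.14100610^(1/2) − 1 = 6.8179% → 6.82%.

6.82%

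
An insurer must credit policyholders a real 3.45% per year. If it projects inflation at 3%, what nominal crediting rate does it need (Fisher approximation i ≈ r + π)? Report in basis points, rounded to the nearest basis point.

i ≈ r + π = 3.45% + 3% = 645 basis points.

645 basis points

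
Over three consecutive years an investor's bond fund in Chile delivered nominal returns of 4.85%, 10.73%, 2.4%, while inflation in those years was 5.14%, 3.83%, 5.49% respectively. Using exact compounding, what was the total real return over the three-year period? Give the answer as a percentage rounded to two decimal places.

Nominal growth factor = 1.0485 × 1.1073 × 1.0240 = 1.188868
Price-level growth factor = 1.0514 × 1.0383 × 1.0549 = 1.151601
Real growth factor = 1.188868 / 1.151601 = 1.032361
Total real return = 1.032361 − 1 → 3.24%.

3.24%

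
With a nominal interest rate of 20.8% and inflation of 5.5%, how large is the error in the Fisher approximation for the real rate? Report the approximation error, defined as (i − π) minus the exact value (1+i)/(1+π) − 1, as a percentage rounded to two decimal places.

Approximate: r ≈ 20.800% − 5.500% = 15.3000%
Exact: (1 + 0.2080)/(1 + 0.0550) − 1 = 14.5024%
Error = 15.3000% − 14.5024% = 0.7976% → 0.80%.

0.80%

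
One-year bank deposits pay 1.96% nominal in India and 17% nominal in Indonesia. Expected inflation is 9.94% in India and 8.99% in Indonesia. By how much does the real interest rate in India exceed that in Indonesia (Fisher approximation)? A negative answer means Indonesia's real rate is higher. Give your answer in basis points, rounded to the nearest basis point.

India: 1.96% − 9.94% = -7.980%
Indonesia: 17% − 8.99% = 8.010%
Differential = -15.990% → -1599 basis points.

-1599 basis points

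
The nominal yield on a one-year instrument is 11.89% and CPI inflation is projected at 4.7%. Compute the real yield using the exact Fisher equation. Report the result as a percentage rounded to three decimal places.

6.867%

By the Fisher identity, 1 + r = (1 + i)/(1 + π).
1 + r = 1.11890 / 1.04700 = 1.068672
r = 1.068672 − 1 = 6.8672%, i.e. 6.867%.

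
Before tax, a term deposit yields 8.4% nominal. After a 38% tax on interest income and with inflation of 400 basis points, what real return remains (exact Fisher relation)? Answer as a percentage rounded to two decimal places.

1.16%

After-tax nominal return = 8.4% × (1 − 0.38) = 5.2080%.
1 + r = 1.05208 / 1.04000 = 1.011615
After-tax real rate = 1.011615 − 1 → 1.16%.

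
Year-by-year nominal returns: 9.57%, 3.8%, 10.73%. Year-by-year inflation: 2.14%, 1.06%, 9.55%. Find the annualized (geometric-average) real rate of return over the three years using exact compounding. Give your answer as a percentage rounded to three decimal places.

Nominal growth factor = 1.0957 × 1.0380 × 1.1073 = 1.25937282
Price-level growth factor = 1.0214 × 1.0106 × 1.0955 = 1.13080450
Real growth factor = 1.25937282 / 1.13080450 = 1.11369632
Annualized real rate = 1.11369632^(1/3) − 1 = 3.6547% → 3.655%.

3.655%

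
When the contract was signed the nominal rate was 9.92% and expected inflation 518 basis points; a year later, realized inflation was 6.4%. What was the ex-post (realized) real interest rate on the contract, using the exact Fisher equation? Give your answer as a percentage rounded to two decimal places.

3.31%

Ex-post: (1 + 0.0992)/(1 + 0.0640) − 1 = 3.3083%
So the realized real rate is 3.31%.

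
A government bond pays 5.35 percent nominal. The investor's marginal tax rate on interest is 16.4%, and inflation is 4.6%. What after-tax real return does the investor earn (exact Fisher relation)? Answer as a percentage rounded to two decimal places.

-0.12%

After-tax nominal return = 5.35% × (1 − 0.164) = 4.4726%.
1 + r = 1.044726 / 1.04600 = 0.998782
After-tax real rate = 0.998782 − 1 → -0.12%.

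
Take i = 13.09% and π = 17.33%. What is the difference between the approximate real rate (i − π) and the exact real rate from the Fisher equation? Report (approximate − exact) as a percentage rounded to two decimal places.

-0.63%

Approximate: r ≈ 13.090% − 17.330% = -4.2400%
Exact: (1 + 0.1309)/(1 + 0.1733) − 1 = -3.6137%
Error = -4.2400% − (-3.6137%) = -0.6263% → -0.63%.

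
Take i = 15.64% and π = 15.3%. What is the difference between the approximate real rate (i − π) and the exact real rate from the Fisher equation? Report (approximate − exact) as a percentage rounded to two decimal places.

0.05%

Approximate: r ≈ 15.640% − 15.300% = 0.3400%
Exact: (1 + 0.1564)/(1 + 0.1530) − 1 = 0.2949%
Error = 0.3400% − 0.2949% = 0.0451% → 0.05%.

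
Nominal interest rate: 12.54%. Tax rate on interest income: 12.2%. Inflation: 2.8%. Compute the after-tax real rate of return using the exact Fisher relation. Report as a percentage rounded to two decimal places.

7.99%

After-tax nominal return = 12.54% × (1 − 0.122) = 11.01012%.
1 + r = 1.1101012 / 1.02800 = 1.079865
After-tax real rate = 1.079865 − 1 → 7.99%.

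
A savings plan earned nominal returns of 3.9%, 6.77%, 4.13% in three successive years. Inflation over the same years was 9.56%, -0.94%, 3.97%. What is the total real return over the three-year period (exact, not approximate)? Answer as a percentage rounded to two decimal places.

Compound the nominal returns: 1.0390 × 1.0677 × 1.0413 = 1.155156.
Compound inflation: 1.0956 × 0.9906 × 1.0397 = 1.128388.
Deflate: 1.155156 / 1.128388 = 1.023723.
Total real return = 1.023723 − 1 → 2.37%.

2.37%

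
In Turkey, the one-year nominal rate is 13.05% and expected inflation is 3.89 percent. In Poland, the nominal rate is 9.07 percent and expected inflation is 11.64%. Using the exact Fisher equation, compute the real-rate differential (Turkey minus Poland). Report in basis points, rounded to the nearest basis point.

1112 basis points

Turkey: (1 + 0.1305)/(1 + 0.0389) − 1 = 8.8170%
Poland: (1 + 0.0907)/(1 + 0.1164) − 1 = -2.3020%
Differential = 8.8170% − (-2.3020%) = 11.1191% → 1112 basis points.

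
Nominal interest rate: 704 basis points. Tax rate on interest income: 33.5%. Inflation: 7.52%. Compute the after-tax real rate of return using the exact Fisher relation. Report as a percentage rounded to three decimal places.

After-tax nominal return = 7.04% × (1 − 0.335) = 4.6816%.
1 + r = 1.046816 / 1.07520 = 0.973601
After-tax real rate = 0.973601 − 1 → -2.640%.

-2.640%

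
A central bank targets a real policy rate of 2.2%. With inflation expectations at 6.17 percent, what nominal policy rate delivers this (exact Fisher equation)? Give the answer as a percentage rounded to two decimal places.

8.51%

(1 + i) = (1 + r)(1 + π) = 1.02200 × 1.06170 = 1.0850574
i = 1.0850574 − 1, so the required nominal rate is 8.51%.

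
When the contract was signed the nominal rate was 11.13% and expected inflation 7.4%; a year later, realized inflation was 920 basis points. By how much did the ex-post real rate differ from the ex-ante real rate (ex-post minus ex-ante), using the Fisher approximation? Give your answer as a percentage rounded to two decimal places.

Ex-ante: 11.13% − 7.4% = 3.730%
Ex-post: 11.13% − 9.2% = 1.930%
Difference (ex-post − ex-ante) = -1.8000% → -1.80%.

-1.80%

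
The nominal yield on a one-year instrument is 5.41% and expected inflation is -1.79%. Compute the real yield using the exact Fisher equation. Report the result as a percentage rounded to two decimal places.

By the Fisher equation, 1 + r = (1 + i)/(1 + π).
1 + r = 1.05410 / 0.98210 = 1.073312
r = 1.073312 − 1 = 7.3312%, i.e. 7.33%.

7.33%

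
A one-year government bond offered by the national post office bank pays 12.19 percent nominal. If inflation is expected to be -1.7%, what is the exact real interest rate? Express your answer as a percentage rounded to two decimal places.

By the Fisher identity, 1 + r = (1 + i)/(1 + π).
1 + r = 1.12190 / 0.98300 = 1.141302
r = 1.141302 − 1 = 14.1302%, i.e. 14.13%.

14.13%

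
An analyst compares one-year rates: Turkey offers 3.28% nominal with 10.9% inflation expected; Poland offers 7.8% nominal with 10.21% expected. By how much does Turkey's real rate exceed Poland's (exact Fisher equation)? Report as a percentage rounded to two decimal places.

-4.68%

Turkey: (1 + 0.0328)/(1 + 0.1090) − 1 = -6.8711%
Poland: (1 + 0.0780)/(1 + 0.1021) − 1 = -2.1867%
Differential = -6.8711% − (-2.1867%) = -4.6843% → -4.68%.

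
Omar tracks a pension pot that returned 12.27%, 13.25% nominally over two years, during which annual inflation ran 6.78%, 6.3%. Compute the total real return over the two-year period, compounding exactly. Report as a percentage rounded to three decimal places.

12.016%

Nominal growth factor = 1.1227 × 1.1325 = 1.271458
Price-level growth factor = 1.0678 × 1.0630 = 1.135071
Real growth factor = 1.271458 / 1.135071 = 1.120157
Total real return = 1.120157 − 1 → 12.016%.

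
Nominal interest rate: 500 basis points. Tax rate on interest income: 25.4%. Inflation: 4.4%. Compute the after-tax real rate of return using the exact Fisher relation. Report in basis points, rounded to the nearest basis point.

-64 basis points

After-tax nominal return = 5% × (1 − 0.254) = 3.7300%.
1 + r = 1.03730 / 1.04400 = 0.993582
After-tax real rate = 0.993582 − 1 → -64 basis points.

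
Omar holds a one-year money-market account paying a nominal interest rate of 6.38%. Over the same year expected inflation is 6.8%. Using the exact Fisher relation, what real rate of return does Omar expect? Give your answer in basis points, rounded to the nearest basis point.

By the Fisher relation, 1 + r = (1 + i)/(1 + π).
1 + r = 1.06380 / 1.06800 = 0.996067
r = 0.996067 − 1 = -0.3933%, i.e. -39 basis points.

-39 basis points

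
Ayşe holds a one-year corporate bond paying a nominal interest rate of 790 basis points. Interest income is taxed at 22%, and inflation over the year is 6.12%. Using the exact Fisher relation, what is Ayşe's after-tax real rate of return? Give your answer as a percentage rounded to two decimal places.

0.04%

After-tax nominal return = 7.9% × (1 − 0.22) = 6.1620%.
1 + r = 1.06162 / 1.06120 = 1.000396
After-tax real rate = 1.000396 − 1 → 0.04%.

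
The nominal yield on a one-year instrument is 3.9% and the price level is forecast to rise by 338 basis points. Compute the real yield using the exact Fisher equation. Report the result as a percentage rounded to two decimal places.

0.50%

By the Fisher identity, 1 + r = (1 + i)/(1 + π).
1 + r = 1.03900 / 1.03380 = 1.005030
r = 1.005030 − 1 = 0.5030%, i.e. 0.50%.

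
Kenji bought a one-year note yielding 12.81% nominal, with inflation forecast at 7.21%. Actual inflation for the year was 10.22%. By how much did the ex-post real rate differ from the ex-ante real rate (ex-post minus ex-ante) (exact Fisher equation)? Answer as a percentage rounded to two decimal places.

Ex-ante: (1 + 0.1281)/(1 + 0.0721) − 1 = 5.2234%
Ex-post: (1 + 0.1281)/(1 + 0.1022) − 1 = 2.3498%
Difference (ex-post − ex-ante) = -2.8735% → -2.87%.

-2.87%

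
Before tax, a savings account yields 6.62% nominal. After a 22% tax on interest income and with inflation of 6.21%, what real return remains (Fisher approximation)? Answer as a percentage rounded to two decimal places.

-1.05%

After-tax nominal return = 6.62% × (1 − 0.22) = 5.1636%.
r ≈ 5.1636% − 6.21% → -1.05%.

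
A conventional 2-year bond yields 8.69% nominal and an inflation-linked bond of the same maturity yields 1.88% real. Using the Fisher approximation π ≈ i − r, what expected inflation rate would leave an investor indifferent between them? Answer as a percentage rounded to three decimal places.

π ≈ i − r = 8.69% − 1.88% → 6.810%.

6.810%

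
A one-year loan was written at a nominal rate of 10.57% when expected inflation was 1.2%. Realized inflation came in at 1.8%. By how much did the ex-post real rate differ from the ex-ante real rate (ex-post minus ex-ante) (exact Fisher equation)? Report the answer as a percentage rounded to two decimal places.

Ex-ante: (1 + 0.1057)/(1 + 0.0120) − 1 = 9.2589%
Ex-post: (1 + 0.1057)/(1 + 0.0180) − 1 = 8.6149%
Difference (ex-post − ex-ante) = -0.6440% → -0.64%.

-0.64%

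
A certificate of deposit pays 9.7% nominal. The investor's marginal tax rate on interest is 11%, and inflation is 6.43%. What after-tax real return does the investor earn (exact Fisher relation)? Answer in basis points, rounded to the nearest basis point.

207 basis points

After-tax nominal return = 9.7% × (1 − 0.11) = 8.6330%.
1 + r = 1.08633 / 1.06430 = 1.020699
After-tax real rate = 1.020699 − 1 → 207 basis points.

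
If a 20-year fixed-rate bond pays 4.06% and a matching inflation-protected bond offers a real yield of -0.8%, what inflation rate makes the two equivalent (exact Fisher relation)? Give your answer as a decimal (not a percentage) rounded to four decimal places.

0.0490

(1 + π) = (1 + i)/(1 + r) = 1.04060 / 0.99200 = 1.048992
Break-even inflation = 1.048992 − 1 → 0.0490.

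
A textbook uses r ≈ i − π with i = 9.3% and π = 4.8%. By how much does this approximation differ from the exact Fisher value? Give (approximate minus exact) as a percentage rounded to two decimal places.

Approximate: r ≈ 9.300% − 4.800% = 4.5000%
Exact: (1 + 0.0930)/(1 + 0.0480) − 1 = 4.2939%
Error = 4.5000% − 4.2939% = 0.2061% → 0.21%.

0.21%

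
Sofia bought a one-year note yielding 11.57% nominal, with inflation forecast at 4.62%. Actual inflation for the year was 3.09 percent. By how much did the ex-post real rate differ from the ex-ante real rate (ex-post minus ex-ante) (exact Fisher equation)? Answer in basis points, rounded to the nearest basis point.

Ex-ante: (1 + 0.1157)/(1 + 0.0462) − 1 = 6.6431%
Ex-post: (1 + 0.1157)/(1 + 0.0309) − 1 = 8.2258%
Difference (ex-post − ex-ante) = 1.5827% → 158 basis points.

158 basis points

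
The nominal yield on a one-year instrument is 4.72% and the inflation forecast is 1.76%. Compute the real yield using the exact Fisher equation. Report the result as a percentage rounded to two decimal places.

2.91%

1 + r = 1.04720 / 1.01760 = 1.029088
r = 1.029088 − 1 = 2.9088%, i.e. 2.91%.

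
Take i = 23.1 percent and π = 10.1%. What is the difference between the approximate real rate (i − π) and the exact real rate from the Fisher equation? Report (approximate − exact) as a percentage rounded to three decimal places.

1.193%

Approximate: r ≈ 23.100% − 10.100% = 13.0000%
Exact: (1 + 0.2310)/(1 + 0.1010) − 1 = 11.8074%
Error = 13.0000% − 11.8074% = 1.1926% → 1.193%.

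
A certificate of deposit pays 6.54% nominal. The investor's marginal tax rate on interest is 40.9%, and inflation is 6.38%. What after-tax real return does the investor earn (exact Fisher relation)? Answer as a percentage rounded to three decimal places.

After-tax nominal return = 6.54% × (1 − 0.409) = 3.86514%.
1 + r = 1.0386514 / 1.06380 = 0.976360
After-tax real rate = 0.976360 − 1 → -2.364%.

-2.364%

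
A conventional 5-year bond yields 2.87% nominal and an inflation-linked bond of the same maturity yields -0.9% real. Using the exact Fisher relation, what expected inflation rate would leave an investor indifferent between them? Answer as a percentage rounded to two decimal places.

3.80%

(1 + π) = (1 + i)/(1 + r) = 1.02870 / 0.99100 = 1.038042
Break-even inflation = 1.038042 − 1 → 3.80%.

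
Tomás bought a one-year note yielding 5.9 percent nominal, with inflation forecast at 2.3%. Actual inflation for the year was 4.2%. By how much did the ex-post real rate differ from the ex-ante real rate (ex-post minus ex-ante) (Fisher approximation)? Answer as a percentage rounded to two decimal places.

Ex-ante: 5.9% − 2.3% = 3.600%
Ex-post: 5.9% − 4.2% = 1.700%
Difference (ex-post − ex-ante) = -1.9000% → -1.90%.

-1.90%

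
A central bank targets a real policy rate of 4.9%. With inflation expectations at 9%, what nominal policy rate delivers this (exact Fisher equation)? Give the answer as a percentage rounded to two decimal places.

(1 + i) = (1 + r)(1 + π) = 1.04900 × 1.09000 = 1.14341
i = 1.14341 − 1, so the required nominal rate is 14.34%.

14.34%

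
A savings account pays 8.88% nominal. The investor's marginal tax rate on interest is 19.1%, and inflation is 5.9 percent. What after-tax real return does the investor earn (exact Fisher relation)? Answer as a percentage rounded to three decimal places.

After-tax nominal return = 8.88% × (1 − 0.191) = 7.18392%.
1 + r = 1.0718392 / 1.05900 = 1.012124
After-tax real rate = 1.012124 − 1 → 1.212%.

1.212%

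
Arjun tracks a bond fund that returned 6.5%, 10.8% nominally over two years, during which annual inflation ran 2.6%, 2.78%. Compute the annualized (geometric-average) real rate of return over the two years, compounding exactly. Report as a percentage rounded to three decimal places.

Nominal growth factor = 1.0650 × 1.1080 = 1.18002000
Price-level growth factor = 1.0260 × 1.0278 = 1.05452280
Real growth factor = 1.18002000 / 1.05452280 = 1.11900852
Annualized real rate = 1.11900852^(1/2) − 1 = 5.7832% → 5.783%.

5.783%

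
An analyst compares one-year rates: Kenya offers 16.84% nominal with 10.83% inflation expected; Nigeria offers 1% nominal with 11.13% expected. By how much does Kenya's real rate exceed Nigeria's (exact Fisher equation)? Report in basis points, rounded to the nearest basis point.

1454 basis points

Kenya: (1 + 0.1684)/(1 + 0.1083) − 1 = 5.4227%
Nigeria: (1 + 0.0100)/(1 + 0.1113) − 1 = -9.1155%
Differential = 5.4227% − (-9.1155%) = 14.5382% → 1454 basis points.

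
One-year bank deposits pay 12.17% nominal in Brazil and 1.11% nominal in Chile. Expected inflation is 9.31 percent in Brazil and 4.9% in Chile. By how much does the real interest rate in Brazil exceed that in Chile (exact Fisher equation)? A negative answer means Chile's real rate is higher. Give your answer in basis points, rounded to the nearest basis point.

Brazil: (1 + 0.1217)/(1 + 0.0931) − 1 = 2.6164%
Chile: (1 + 0.0111)/(1 + 0.0490) − 1 = -3.6130%
Differential = 2.6164% − (-3.6130%) = 6.2294% → 623 basis points.

623 basis points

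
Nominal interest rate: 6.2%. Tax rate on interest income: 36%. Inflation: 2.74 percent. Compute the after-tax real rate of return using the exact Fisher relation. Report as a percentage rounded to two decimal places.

1.20%

After-tax nominal return = 6.2% × (1 − 0.36) = 3.9680%.
1 + r = 1.03968 / 1.02740 = 1.011953
After-tax real rate = 1.011953 − 1 → 1.20%.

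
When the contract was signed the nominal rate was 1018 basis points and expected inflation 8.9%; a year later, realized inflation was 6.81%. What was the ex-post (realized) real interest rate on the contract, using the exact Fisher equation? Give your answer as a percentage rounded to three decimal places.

3.155%

Ex-post: (1 + 0.1018)/(1 + 0.0681) − 1 = 3.1551%
So the realized real rate is 3.155%.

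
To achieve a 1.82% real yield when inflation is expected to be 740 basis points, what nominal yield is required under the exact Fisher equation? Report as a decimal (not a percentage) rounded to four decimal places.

0.0935

(1 + i) = (1 + r)(1 + π) = 1.01820 × 1.07400 = 1.0935468
i = 1.0935468 − 1, so the required nominal rate is 0.0935.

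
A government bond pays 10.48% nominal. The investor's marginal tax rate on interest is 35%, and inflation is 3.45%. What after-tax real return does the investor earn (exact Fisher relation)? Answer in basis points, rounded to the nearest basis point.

325 basis points

After-tax nominal return = 10.48% × (1 − 0.35) = 6.8120%.
1 + r = 1.06812 / 1.03450 = 1.032499
After-tax real rate = 1.032499 − 1 → 325 basis points.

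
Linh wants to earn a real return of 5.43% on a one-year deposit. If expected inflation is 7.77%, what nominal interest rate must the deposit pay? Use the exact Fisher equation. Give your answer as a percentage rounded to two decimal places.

13.62%

(1 + i) = (1 + r)(1 + π) = 1.05430 × 1.07770 = 1.13621911
i = 1.13621911 − 1, so the required nominal rate is 13.62%.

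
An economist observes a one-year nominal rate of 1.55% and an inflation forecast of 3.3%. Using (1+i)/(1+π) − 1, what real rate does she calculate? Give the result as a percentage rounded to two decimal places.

-1.69%

By the Fisher relation, 1 + r = (1 + i)/(1 + π).
1 + r = 1.01550 / 1.03300 = 0.983059
r = 0.983059 − 1 = -1.6941%, i.e. -1.69%.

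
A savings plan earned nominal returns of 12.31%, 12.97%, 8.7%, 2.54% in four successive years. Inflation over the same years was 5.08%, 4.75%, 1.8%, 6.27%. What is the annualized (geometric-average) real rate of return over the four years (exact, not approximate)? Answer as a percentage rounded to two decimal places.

4.39%

Compound the nominal returns: 1.1231 × 1.1297 × 1.0870 × 1.0254 = 1.41417910.
Compound inflation: 1.0508 × 1.0475 × 1.0180 × 1.0627 = 1.19078280.
Deflate: 1.41417910 / 1.19078280 = 1.18760457.
Annualized real rate = 1.18760457^(1/4) − 1 = 4.3922% → 4.39%.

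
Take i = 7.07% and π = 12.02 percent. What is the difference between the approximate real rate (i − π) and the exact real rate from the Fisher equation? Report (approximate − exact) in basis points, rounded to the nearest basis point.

-53 basis points

Approximate: r ≈ 7.070% − 12.020% = -4.9500%
Exact: (1 + 0.0707)/(1 + 0.1202) − 1 = -4.4189%
Error = -4.9500% − (-4.4189%) = -0.5311% → -53 basis points.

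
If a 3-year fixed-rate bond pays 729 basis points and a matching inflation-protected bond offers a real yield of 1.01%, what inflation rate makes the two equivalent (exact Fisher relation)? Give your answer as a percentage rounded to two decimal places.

(1 + π) = (1 + i)/(1 + r) = 1.07290 / 1.01010 = 1.062172
Break-even inflation = 1.062172 − 1 → 6.22%.

6.22%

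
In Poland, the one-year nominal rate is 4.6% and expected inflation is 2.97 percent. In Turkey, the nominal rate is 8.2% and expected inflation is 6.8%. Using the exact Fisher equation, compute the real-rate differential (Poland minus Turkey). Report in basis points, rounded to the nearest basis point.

Poland: (1 + 0.0460)/(1 + 0.0297) − 1 = 1.5830%
Turkey: (1 + 0.0820)/(1 + 0.0680) − 1 = 1.3109%
Differential = 1.5830% − 1.3109% = 0.2721% → 27 basis points.

27 basis points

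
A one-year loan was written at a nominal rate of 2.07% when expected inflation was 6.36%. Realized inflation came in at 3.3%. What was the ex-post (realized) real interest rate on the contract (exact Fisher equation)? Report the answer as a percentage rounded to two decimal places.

-1.19%

Ex-post: (1 + 0.0207)/(1 + 0.0330) − 1 = -1.1907%
So the realized real rate is -1.19%.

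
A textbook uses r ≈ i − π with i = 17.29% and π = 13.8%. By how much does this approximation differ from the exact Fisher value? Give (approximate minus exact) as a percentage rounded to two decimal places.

Approximate: r ≈ 17.290% − 13.800% = 3.4900%
Exact: (1 + 0.1729)/(1 + 0.1380) − 1 = 3.0668%
Error = 3.4900% − 3.0668% = 0.4232% → 0.42%.

0.42%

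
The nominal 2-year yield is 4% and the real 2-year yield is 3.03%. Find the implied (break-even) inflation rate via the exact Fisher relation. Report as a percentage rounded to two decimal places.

(1 + π) = (1 + i)/(1 + r) = 1.04000 / 1.03030 = 1.009415
Break-even inflation = 1.009415 − 1 → 0.94%.

0.94%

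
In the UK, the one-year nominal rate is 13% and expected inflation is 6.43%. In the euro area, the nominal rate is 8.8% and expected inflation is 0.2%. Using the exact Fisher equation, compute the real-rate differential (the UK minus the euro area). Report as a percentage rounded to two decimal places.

-2.41%

The UK: (1 + 0.1300)/(1 + 0.0643) − 1 = 6.1731%
The euro area: (1 + 0.0880)/(1 + 0.0020) − 1 = 8.5828%
Differential = 6.1731% − 8.5828% = -2.4098% → -2.41%.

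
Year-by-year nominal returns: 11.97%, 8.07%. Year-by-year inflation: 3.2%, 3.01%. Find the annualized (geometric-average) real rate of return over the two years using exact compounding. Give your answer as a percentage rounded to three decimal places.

6.690%

Compound the nominal returns: 1.1197 × 1.0807 = 1.21005979.
Compound inflation: 1.0320 × 1.0301 = 1.06306320.
Deflate: 1.21005979 / 1.06306320 = 1.13827644.
Annualized real rate = 1.13827644^(1/2) − 1 = 6.6900% → 6.690%.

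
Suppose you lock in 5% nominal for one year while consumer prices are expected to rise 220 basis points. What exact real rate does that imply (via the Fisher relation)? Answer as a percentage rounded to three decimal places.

By the Fisher relation, 1 + r = (1 + i)/(1 + π).
1 + r = 1.05000 / 1.02200 = 1.027397
r = 1.027397 − 1 = 2.7397%, i.e. 2.740%.

2.740%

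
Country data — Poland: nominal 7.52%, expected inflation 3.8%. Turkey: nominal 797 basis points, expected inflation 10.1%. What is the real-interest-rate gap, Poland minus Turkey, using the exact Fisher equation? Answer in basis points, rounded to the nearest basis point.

552 basis points

Poland: (1 + 0.0752)/(1 + 0.0380) − 1 = 3.5838%
Turkey: (1 + 0.0797)/(1 + 0.1010) − 1 = -1.9346%
Differential = 3.5838% − (-1.9346%) = 5.5184% → 552 basis points.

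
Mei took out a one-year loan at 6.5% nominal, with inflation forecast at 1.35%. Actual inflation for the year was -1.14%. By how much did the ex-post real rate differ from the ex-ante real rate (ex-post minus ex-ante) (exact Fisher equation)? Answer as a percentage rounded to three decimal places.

Ex-ante: (1 + 0.0650)/(1 + 0.0135) − 1 = 5.0814%
Ex-post: (1 + 0.0650)/(1 − 0.0114) − 1 = 7.7281%
Difference (ex-post − ex-ante) = 2.6467% → 2.647%.

2.647%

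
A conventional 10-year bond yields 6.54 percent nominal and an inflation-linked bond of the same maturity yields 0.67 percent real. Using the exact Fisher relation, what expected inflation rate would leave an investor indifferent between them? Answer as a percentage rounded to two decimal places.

5.83%

(1 + π) = (1 + i)/(1 + r) = 1.06540 / 1.00670 = 1.058309
Break-even inflation = 1.058309 − 1 → 5.83%.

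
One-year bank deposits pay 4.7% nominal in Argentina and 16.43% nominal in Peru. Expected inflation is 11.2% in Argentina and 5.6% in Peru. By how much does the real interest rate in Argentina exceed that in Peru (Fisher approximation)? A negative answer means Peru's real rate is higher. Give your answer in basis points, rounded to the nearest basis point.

Argentina: 4.7% − 11.2% = -6.500%
Peru: 16.43% − 5.6% = 10.830%
Differential = -17.330% → -1733 basis points.

-1733 basis points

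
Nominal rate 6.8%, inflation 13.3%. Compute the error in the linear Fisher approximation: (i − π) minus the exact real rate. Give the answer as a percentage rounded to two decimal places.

-0.76%

Approximate: r ≈ 6.800% − 13.300% = -6.5000%
Exact: (1 + 0.0680)/(1 + 0.1330) − 1 = -5.7370%
Error = -6.5000% − (-5.7370%) = -0.7630% → -0.76%.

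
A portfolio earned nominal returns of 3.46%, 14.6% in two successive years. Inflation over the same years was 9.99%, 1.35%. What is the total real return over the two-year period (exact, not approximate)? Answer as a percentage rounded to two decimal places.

6.36%

Compound the nominal returns: 1.0346 × 1.1460 = 1.185652.
Compound inflation: 1.0999 × 1.0135 = 1.114749.
Deflate: 1.185652 / 1.114749 = 1.063604.
Total real return = 1.063604 − 1 → 6.36%.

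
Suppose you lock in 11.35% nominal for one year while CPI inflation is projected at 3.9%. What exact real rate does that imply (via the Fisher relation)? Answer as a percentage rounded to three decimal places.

1 + r = 1.11350 / 1.03900 = 1.071704
r = 1.071704 − 1 = 7.1704%, i.e. 7.170%.

7.170%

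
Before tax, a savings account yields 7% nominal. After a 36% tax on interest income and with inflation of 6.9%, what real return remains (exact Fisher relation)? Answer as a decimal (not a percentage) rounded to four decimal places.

-0.0226

After-tax nominal return = 7% × (1 − 0.36) = 4.4800%.
1 + r = 1.04480 / 1.06900 = 0.977362
After-tax real rate = 0.977362 − 1 → -0.0226.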